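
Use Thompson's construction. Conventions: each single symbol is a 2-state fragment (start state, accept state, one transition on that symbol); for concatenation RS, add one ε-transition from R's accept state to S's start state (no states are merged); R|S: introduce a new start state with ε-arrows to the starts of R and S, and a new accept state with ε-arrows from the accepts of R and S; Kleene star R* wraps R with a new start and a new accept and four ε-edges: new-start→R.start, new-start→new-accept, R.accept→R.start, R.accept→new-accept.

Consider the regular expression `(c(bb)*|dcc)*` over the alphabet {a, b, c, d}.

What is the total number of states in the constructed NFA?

18

Bottom-up over the parse tree:
Each of the 6 symbol leaves contributes a 2-state fragment.
  bb : 4 states
  (bb)* : 6 states
  c(bb)* : 8 states
  dcc : 6 states
  c(bb)*|dcc : 16 states
  (c(bb)*|dcc)* : 18 states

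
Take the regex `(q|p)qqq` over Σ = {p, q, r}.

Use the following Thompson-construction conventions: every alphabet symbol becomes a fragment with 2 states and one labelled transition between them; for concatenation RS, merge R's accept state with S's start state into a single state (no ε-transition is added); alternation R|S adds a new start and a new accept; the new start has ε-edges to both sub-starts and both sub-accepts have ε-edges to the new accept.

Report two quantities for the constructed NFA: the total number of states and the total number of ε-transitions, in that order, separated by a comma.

Recursing over subexpressions:
Each of the 5 symbol leaves contributes 2 states and 0 ε-transitions.
  q|p — 6 states, 4 ε-transitions
  (q|p)qqq — 9 states, 4 ε-transitions

9, 4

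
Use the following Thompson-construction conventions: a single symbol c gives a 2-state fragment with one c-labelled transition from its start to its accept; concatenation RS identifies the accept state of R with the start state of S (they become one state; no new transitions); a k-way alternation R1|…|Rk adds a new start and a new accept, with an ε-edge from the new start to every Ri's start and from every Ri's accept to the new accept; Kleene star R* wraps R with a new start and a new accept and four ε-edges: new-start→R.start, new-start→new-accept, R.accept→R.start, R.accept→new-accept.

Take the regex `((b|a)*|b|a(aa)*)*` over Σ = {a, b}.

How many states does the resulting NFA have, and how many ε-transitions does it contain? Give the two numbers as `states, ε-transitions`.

By structural recursion:
Each of the 6 symbol leaves contributes 2 states and 0 ε-transitions.
  b|a = 6 states, 4 ε-transitions
  (b|a)* = 8 states, 8 ε-transitions
  aa = 3 states, 0 ε-transitions
  (aa)* = 5 states, 4 ε-transitions
  a(aa)* = 6 states, 4 ε-transitions
  (b|a)*|b|a(aa)* = 18 states, 18 ε-transitions
  ((b|a)*|b|a(aa)*)* = 20 states, 22 ε-transitions

20, 22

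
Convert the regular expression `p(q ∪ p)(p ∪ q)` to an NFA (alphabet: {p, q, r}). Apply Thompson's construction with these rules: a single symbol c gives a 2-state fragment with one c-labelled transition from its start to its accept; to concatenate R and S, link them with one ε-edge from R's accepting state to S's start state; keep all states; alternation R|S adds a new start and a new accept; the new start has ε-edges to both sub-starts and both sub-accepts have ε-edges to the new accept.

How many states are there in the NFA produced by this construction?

Building bottom-up:
Each of the 5 symbol leaves contributes a 2-state fragment.
  q ∪ p : 6 states
  p ∪ q : 6 states
  p(q ∪ p)(p ∪ q) : 14 states

14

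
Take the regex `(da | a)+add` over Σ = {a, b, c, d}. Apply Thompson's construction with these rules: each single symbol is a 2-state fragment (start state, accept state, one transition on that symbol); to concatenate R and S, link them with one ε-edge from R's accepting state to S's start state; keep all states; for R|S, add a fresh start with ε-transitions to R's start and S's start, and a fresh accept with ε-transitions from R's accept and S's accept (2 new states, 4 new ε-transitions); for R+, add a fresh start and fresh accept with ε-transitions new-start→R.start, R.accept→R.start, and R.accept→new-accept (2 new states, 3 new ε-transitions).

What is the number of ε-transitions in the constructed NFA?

By structural recursion:
Each of the 6 symbol leaves contributes 0 ε-transitions.
  da — 1 ε-transition
  da | a — 5 ε-transitions
  (da | a)+ — 8 ε-transitions
  (da | a)+add — 11 ε-transitions

11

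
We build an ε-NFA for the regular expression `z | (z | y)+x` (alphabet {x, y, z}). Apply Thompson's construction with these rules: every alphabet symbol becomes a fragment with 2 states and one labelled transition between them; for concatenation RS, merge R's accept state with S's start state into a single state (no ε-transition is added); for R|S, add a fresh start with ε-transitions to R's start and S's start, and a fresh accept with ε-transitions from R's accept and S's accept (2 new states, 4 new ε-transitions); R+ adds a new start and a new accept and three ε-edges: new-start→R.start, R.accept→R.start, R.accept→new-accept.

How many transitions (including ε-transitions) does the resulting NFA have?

15

By structural recursion:
Each of the 4 symbol leaves contributes 1 transition (1 symbol, 0 ε).
  z | y : 6 transitions (2 symbol, 4 ε)
  (z | y)+ : 9 transitions (2 symbol, 7 ε)
  (z | y)+x : 10 transitions (3 symbol, 7 ε)
  z | (z | y)+x : 15 transitions (4 symbol, 11 ε)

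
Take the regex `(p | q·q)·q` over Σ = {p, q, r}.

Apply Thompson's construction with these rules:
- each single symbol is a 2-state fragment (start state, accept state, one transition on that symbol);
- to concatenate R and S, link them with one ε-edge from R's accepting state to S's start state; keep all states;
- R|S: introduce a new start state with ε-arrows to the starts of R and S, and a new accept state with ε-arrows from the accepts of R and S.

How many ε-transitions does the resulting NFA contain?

6

By structural recursion:
Each of the 4 symbol leaves contributes 0 ε-transitions.
  q·q — 1 ε-transition
  p | q·q — 5 ε-transitions
  (p | q·q)·q — 6 ε-transitions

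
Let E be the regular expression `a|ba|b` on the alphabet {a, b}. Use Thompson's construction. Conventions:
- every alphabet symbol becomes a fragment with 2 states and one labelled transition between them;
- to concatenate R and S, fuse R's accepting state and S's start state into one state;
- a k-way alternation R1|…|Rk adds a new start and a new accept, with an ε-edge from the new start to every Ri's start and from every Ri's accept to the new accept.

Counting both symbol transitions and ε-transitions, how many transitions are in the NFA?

10

Building bottom-up:
Each of the 4 symbol leaves contributes 1 transition (1 symbol, 0 ε).
  ba — 2 transitions (2 symbol, 0 ε)
  a|ba|b — 10 transitions (4 symbol, 6 ε)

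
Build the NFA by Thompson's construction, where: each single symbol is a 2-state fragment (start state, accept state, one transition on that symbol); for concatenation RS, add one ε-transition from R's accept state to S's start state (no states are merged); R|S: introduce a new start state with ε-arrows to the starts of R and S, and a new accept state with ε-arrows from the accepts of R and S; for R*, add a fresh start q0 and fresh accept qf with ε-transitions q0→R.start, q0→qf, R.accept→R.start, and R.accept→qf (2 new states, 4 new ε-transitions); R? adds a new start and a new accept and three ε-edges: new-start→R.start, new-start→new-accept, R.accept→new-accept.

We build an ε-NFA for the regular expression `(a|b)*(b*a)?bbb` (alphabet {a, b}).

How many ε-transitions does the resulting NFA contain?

20

By structural recursion:
Each of the 7 symbol leaves contributes 0 ε-transitions.
  a|b → 4 ε-transitions
  (a|b)* → 8 ε-transitions
  b* → 4 ε-transitions
  b*a → 5 ε-transitions
  (b*a)? → 8 ε-transitions
  (a|b)*(b*a)?bbb → 20 ε-transitions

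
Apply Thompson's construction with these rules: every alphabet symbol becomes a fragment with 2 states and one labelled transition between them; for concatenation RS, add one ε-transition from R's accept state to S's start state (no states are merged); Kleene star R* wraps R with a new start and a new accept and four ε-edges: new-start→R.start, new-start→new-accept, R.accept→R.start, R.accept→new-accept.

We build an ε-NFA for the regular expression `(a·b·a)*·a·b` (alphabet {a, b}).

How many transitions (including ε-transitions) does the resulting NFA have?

Recursing over subexpressions:
Each of the 5 symbol leaves contributes 1 transition (1 symbol, 0 ε).
  a·b·a = 5 transitions (3 symbol, 2 ε)
  (a·b·a)* = 9 transitions (3 symbol, 6 ε)
  (a·b·a)*·a·b = 13 transitions (5 symbol, 8 ε)

13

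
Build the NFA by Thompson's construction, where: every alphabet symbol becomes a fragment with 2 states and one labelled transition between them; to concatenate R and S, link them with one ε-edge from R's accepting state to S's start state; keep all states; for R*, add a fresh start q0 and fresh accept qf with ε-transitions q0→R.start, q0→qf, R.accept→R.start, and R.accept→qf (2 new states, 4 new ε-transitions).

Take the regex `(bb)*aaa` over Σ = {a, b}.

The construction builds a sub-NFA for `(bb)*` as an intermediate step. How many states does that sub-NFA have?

Fragment for `(bb)*`:
Each of the 2 symbol leaves contributes a 2-state fragment.
  bb → 4 states
  (bb)* → 6 states

6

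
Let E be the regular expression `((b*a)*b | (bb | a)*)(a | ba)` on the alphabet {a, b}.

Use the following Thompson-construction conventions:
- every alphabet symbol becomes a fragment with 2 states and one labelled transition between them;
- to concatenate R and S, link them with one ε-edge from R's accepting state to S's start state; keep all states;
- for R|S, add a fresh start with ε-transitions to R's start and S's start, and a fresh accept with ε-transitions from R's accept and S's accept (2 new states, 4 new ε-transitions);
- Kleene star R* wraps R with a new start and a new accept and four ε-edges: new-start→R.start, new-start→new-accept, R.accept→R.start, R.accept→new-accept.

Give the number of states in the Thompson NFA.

30

Per subexpression:
Each of the 9 symbol leaves contributes a 2-state fragment.
  b* : 4 states
  b*a : 6 states
  (b*a)* : 8 states
  (b*a)*b : 10 states
  bb : 4 states
  bb | a : 8 states
  (bb | a)* : 10 states
  (b*a)*b | (bb | a)* : 22 states
  ba : 4 states
  a | ba : 8 states
  ((b*a)*b | (bb | a)*)(a | ba) : 30 states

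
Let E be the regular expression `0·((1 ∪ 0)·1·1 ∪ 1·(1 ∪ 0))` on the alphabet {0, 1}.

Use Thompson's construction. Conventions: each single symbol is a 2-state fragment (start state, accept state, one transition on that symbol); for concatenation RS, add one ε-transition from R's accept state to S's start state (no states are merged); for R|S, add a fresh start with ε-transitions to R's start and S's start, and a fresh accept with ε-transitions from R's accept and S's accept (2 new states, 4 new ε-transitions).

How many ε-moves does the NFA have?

16

Per subexpression:
Each of the 8 symbol leaves contributes 0 ε-transitions.
  1 ∪ 0 → 4 ε-transitions
  (1 ∪ 0)·1·1 → 6 ε-transitions
  1 ∪ 0 → 4 ε-transitions
  1·(1 ∪ 0) → 5 ε-transitions
  (1 ∪ 0)·1·1 ∪ 1·(1 ∪ 0) → 15 ε-transitions
  0·((1 ∪ 0)·1·1 ∪ 1·(1 ∪ 0)) → 16 ε-transitions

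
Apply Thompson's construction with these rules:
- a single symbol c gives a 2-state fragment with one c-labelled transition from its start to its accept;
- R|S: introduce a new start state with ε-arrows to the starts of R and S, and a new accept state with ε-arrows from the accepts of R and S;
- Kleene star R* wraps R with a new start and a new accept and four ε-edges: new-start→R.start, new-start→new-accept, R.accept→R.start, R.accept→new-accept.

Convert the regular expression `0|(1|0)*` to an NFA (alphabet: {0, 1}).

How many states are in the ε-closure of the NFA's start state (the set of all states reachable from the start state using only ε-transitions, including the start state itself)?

Compute the ε-closure size of each fragment's start state recursively; a symbol fragment's start has no outgoing ε-edge, so its closure is just itself (size 1).
  1|0 → new start ε-reaches every alternative's start; none of them accept ε, so the new accept is not reached: C = 1 + 1 + 1 = 3
  (1|0)* → the star's fresh start ε-reaches both the body's start and the fresh accept: C = 2 + 3 = 5
  0|(1|0)* → new start ε-reaches every alternative's start; at least one alternative accepts ε, so the union's new accept is reached too: C = 1 + 1 + 5 + 1 = 8

8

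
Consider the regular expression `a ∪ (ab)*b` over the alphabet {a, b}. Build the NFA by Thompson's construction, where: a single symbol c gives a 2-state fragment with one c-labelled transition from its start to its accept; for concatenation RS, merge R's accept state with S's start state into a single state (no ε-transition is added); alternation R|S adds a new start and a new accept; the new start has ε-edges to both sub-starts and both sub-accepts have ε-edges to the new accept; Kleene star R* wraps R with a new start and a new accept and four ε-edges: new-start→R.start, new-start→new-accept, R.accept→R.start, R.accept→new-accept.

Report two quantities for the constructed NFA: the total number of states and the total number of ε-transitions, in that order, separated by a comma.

10, 8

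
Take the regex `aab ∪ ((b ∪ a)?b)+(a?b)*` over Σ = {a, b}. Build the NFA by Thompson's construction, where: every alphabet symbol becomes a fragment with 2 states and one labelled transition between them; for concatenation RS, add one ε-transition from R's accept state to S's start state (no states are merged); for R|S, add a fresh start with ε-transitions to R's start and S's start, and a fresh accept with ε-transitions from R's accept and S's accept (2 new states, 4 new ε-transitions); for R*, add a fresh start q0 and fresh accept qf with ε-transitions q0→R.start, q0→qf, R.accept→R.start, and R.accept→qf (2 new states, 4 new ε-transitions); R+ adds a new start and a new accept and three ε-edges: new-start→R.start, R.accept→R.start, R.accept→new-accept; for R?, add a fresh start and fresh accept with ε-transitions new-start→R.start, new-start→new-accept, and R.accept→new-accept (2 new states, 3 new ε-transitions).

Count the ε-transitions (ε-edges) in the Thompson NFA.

26

Building bottom-up:
Each of the 8 symbol leaves contributes 0 ε-transitions.
  aab = 2 ε-transitions
  b ∪ a = 4 ε-transitions
  (b ∪ a)? = 7 ε-transitions
  (b ∪ a)?b = 8 ε-transitions
  ((b ∪ a)?b)+ = 11 ε-transitions
  a? = 3 ε-transitions
  a?b = 4 ε-transitions
  (a?b)* = 8 ε-transitions
  ((b ∪ a)?b)+(a?b)* = 20 ε-transitions
  aab ∪ ((b ∪ a)?b)+(a?b)* = 26 ε-transitions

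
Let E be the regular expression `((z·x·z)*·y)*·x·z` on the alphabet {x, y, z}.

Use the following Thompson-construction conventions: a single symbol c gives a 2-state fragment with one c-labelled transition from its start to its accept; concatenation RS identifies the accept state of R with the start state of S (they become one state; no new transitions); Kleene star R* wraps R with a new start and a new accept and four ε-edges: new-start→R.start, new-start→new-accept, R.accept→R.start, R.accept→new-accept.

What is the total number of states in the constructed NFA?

Per subexpression:
Each of the 6 symbol leaves contributes a 2-state fragment.
  z·x·z — 4 states
  (z·x·z)* — 6 states
  (z·x·z)*·y — 7 states
  ((z·x·z)*·y)* — 9 states
  ((z·x·z)*·y)*·x·z — 11 states

11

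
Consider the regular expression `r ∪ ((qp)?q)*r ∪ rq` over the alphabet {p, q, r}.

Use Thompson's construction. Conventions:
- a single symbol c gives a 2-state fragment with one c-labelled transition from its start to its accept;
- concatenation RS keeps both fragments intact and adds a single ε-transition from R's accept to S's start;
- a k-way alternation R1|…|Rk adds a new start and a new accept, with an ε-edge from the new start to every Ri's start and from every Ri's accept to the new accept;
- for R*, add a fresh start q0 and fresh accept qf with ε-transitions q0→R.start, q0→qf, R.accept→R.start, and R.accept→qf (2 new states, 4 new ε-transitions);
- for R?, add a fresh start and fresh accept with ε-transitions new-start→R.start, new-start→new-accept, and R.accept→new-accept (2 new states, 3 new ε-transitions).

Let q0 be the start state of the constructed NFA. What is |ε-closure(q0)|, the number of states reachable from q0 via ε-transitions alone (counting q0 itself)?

Let C(F) = |ε-closure(F.start)| within fragment F, and note whether F accepts ε. Symbol fragments have C = 1 and do not accept ε. Then:
  qp — C equals the left operand's closure size = 1 (its accept is not ε-reachable, so the closure stops there)
  (qp)? — new start has ε-edges to the inner start and to the new accept, so C = 2 + 1 = 3
  (qp)?q — the left operand accepts ε, so the closure extends into the next operand (via the concat ε-link); C = 3 + 1 = 4
  ((qp)?q)* — C = 1 (new start) + 4 (body) + 1 (new accept) = 6
  ((qp)?q)*r — C = 6 + 1 = 7 (closure spills across the concat boundary because the left factor accepts ε)
  rq — same as the first factor's closure: C = 1
  r ∪ ((qp)?q)*r ∪ rq — C = 1 + 1 + 7 + 1 = 10 (the new accept is not ε-reachable since no branch accepts ε)

10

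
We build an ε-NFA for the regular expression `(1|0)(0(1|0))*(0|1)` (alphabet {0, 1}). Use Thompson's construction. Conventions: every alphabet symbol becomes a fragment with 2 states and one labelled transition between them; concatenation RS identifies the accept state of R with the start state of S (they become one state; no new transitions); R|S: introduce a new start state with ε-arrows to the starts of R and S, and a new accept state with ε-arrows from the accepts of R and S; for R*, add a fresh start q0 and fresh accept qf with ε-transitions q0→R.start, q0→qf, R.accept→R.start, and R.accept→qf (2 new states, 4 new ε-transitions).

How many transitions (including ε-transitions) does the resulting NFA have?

By structural recursion:
Each of the 7 symbol leaves contributes 1 transition (1 symbol, 0 ε).
  1|0 — 6 transitions (2 symbol, 4 ε)
  1|0 — 6 transitions (2 symbol, 4 ε)
  0(1|0) — 7 transitions (3 symbol, 4 ε)
  (0(1|0))* — 11 transitions (3 symbol, 8 ε)
  0|1 — 6 transitions (2 symbol, 4 ε)
  (1|0)(0(1|0))*(0|1) — 23 transitions (7 symbol, 16 ε)

23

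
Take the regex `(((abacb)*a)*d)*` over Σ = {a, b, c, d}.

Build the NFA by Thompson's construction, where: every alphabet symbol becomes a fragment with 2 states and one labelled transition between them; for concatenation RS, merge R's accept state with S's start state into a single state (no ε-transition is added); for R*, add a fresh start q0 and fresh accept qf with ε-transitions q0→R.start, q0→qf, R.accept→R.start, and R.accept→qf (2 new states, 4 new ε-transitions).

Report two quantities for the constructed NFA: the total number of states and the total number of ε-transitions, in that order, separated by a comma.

14, 12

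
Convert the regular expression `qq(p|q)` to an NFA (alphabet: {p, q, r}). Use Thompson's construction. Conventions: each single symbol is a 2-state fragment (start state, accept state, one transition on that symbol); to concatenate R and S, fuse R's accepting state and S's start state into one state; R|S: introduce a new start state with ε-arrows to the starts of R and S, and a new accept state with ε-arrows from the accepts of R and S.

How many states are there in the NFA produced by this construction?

Recursing over subexpressions:
Each of the 4 symbol leaves contributes a 2-state fragment.
  p|q = 6 states
  qq(p|q) = 8 states

8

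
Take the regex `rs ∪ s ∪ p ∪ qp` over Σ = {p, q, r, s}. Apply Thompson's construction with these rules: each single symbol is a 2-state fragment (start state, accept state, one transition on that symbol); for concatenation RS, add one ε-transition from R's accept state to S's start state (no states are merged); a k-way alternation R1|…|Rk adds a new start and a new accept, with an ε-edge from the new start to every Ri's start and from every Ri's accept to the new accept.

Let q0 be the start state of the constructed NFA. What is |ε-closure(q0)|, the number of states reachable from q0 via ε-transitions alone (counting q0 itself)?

Let C(F) = |ε-closure(F.start)| within fragment F, and note whether F accepts ε. Symbol fragments have C = 1 and do not accept ε. Then:
  rs → same as the first factor's closure: |closure| = 1
  qp → |closure| equals the left operand's closure size = 1 (its accept is not ε-reachable, so the closure stops there)
  rs ∪ s ∪ p ∪ qp → new start ε-reaches every alternative's start; none of them accept ε, so the new accept is not reached: |closure| = 1 + 1 + 1 + 1 + 1 = 5

5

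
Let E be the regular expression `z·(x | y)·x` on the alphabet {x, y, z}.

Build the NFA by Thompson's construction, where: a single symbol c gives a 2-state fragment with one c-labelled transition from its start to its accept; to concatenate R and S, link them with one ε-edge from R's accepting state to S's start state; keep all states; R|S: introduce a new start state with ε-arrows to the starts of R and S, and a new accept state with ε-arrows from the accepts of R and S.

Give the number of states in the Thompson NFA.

Building bottom-up:
Each of the 4 symbol leaves contributes a 2-state fragment.
  x | y = 6 states
  z·(x | y)·x = 10 states

10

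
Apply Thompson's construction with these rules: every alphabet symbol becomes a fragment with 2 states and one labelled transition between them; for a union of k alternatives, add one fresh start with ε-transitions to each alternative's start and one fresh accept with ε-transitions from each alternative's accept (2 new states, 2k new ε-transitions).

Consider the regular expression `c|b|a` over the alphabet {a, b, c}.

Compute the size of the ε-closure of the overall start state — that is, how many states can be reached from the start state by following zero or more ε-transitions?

Compute the ε-closure size of each fragment's start state recursively; a symbol fragment's start has no outgoing ε-edge, so its closure is just itself (size 1).
  c|b|a : |ε-closure| = 1 + 1 + 1 + 1 = 4 (the new accept is not ε-reachable since no branch accepts ε)

4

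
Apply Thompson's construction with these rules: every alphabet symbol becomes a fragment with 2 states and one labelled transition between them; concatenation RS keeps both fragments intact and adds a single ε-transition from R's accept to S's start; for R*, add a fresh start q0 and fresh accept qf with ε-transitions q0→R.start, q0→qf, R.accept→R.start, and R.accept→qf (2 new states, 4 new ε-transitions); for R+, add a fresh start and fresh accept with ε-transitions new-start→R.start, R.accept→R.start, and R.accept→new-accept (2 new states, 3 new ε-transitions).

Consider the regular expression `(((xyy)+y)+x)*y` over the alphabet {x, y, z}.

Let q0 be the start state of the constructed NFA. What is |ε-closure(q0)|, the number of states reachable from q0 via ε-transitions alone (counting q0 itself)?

6

Compute the ε-closure size of each fragment's start state recursively; a symbol fragment's start has no outgoing ε-edge, so its closure is just itself (size 1).
  xyy → same as the first factor's closure: |ε-closure| = 1
  (xyy)+ → |ε-closure| = 1 + 1 = 2 (the body doesn't accept ε, so the new accept is not reached)
  (xyy)+y → |ε-closure| equals the left operand's closure size = 2 (its accept is not ε-reachable, so the closure stops there)
  ((xyy)+y)+ → new start ε-reaches only the body's start; the new accept needs a symbol first: |ε-closure| = 1 + 2 = 3
  ((xyy)+y)+x → |ε-closure| equals the left operand's closure size = 3 (its accept is not ε-reachable, so the closure stops there)
  (((xyy)+y)+x)* → new start has ε-edges to the inner start and to the new accept, so |ε-closure| = 2 + 3 = 5
  (((xyy)+y)+x)*y → the left operand accepts ε, so the closure extends into the next operand (via the concat ε-link); |ε-closure| = 5 + 1 = 6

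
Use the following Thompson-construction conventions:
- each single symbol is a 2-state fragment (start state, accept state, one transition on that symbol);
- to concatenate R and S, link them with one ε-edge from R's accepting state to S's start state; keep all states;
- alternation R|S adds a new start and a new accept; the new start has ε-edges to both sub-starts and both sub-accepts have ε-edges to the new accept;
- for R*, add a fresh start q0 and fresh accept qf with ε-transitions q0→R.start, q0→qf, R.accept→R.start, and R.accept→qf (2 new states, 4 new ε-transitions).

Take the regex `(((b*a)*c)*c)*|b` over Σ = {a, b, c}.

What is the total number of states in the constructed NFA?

20

Recursing over subexpressions:
Each of the 5 symbol leaves contributes a 2-state fragment.
  b* → 4 states
  b*a → 6 states
  (b*a)* → 8 states
  (b*a)*c → 10 states
  ((b*a)*c)* → 12 states
  ((b*a)*c)*c → 14 states
  (((b*a)*c)*c)* → 16 states
  (((b*a)*c)*c)*|b → 20 states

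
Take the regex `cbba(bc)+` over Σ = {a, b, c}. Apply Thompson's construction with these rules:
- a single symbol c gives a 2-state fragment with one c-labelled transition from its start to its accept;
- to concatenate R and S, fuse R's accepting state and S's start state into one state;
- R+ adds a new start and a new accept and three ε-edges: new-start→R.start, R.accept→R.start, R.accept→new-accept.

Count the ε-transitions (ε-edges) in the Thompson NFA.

Building bottom-up:
Each of the 6 symbol leaves contributes 0 ε-transitions.
  bc : 0 ε-transitions
  (bc)+ : 3 ε-transitions
  cbba(bc)+ : 3 ε-transitions

3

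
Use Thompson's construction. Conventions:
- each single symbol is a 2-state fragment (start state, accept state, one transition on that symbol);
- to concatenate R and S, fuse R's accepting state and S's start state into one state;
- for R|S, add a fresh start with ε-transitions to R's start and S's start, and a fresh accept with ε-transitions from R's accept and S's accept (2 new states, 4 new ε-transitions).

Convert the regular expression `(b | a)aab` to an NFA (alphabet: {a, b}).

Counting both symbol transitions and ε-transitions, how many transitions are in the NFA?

9

Recursing over subexpressions:
Each of the 5 symbol leaves contributes 1 transition (1 symbol, 0 ε).
  b | a = 6 transitions (2 symbol, 4 ε)
  (b | a)aab = 9 transitions (5 symbol, 4 ε)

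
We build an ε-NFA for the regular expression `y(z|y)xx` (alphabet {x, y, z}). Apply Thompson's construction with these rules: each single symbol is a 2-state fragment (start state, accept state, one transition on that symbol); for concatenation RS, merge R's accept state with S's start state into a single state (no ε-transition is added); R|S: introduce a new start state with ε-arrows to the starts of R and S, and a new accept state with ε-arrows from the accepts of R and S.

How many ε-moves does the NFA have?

Building bottom-up:
Each of the 5 symbol leaves contributes 0 ε-transitions.
  z|y = 4 ε-transitions
  y(z|y)xx = 4 ε-transitions

4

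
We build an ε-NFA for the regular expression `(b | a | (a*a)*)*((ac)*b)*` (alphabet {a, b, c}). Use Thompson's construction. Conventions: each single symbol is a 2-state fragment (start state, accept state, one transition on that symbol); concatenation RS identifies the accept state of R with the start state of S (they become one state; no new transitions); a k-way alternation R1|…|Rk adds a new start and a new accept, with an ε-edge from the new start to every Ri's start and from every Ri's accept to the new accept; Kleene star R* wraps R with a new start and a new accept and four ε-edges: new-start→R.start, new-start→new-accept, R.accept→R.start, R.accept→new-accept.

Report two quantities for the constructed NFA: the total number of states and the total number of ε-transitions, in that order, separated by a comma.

22, 26

Per subexpression:
Each of the 7 symbol leaves contributes 2 states and 0 ε-transitions.
  a* — 4 states, 4 ε-transitions
  a*a — 5 states, 4 ε-transitions
  (a*a)* — 7 states, 8 ε-transitions
  b | a | (a*a)* — 13 states, 14 ε-transitions
  (b | a | (a*a)*)* — 15 states, 18 ε-transitions
  ac — 3 states, 0 ε-transitions
  (ac)* — 5 states, 4 ε-transitions
  (ac)*b — 6 states, 4 ε-transitions
  ((ac)*b)* — 8 states, 8 ε-transitions
  (b | a | (a*a)*)*((ac)*b)* — 22 states, 26 ε-transitions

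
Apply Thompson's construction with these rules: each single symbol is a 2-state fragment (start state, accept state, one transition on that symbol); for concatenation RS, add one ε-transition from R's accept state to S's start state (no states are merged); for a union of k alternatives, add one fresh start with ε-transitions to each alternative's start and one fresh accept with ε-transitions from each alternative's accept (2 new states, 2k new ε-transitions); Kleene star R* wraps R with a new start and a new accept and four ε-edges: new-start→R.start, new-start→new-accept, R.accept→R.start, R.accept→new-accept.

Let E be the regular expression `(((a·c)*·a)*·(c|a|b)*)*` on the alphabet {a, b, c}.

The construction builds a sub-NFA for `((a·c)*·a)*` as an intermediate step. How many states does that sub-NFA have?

Fragment for `((a·c)*·a)*`:
Each of the 3 symbol leaves contributes a 2-state fragment.
  a·c = 4 states
  (a·c)* = 6 states
  (a·c)*·a = 8 states
  ((a·c)*·a)* = 10 states

10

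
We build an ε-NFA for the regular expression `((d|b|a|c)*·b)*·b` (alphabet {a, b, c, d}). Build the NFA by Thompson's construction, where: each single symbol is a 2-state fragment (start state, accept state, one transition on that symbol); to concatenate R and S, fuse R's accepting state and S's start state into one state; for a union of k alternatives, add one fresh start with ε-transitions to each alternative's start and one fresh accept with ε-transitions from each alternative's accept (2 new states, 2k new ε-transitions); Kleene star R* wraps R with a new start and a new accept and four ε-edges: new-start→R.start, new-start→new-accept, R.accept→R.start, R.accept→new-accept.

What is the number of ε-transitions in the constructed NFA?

16

Building bottom-up:
Each of the 6 symbol leaves contributes 0 ε-transitions.
  d|b|a|c — 8 ε-transitions
  (d|b|a|c)* — 12 ε-transitions
  (d|b|a|c)*·b — 12 ε-transitions
  ((d|b|a|c)*·b)* — 16 ε-transitions
  ((d|b|a|c)*·b)*·b — 16 ε-transitions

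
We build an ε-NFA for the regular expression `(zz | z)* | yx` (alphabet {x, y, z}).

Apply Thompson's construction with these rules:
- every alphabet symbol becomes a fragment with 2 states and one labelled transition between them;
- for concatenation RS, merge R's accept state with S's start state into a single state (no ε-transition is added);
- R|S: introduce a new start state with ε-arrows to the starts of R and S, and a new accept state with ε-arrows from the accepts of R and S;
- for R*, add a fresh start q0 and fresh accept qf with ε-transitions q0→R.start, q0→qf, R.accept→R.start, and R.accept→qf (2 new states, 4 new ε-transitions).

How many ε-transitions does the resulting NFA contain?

12

Bottom-up over the parse tree:
Each of the 5 symbol leaves contributes 0 ε-transitions.
  zz → 0 ε-transitions
  zz | z → 4 ε-transitions
  (zz | z)* → 8 ε-transitions
  yx → 0 ε-transitions
  (zz | z)* | yx → 12 ε-transitions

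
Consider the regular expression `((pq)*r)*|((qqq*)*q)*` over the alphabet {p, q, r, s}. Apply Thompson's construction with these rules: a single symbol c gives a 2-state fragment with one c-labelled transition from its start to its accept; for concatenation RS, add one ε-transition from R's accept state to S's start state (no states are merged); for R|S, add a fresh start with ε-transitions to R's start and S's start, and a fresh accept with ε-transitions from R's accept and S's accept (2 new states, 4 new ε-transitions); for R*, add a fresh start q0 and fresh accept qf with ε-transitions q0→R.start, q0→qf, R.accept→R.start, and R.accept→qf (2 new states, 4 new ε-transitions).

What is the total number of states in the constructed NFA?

Per subexpression:
Each of the 7 symbol leaves contributes a 2-state fragment.
  pq = 4 states
  (pq)* = 6 states
  (pq)*r = 8 states
  ((pq)*r)* = 10 states
  q* = 4 states
  qqq* = 8 states
  (qqq*)* = 10 states
  (qqq*)*q = 12 states
  ((qqq*)*q)* = 14 states
  ((pq)*r)*|((qqq*)*q)* = 26 states

26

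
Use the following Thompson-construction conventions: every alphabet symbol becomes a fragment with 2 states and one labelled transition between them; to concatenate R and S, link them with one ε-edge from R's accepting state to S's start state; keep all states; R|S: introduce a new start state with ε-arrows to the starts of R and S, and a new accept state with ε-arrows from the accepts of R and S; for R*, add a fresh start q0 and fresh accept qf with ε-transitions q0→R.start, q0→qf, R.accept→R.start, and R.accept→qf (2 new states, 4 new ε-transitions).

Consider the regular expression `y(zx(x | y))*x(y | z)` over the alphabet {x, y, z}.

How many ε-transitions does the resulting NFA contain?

17

Bottom-up over the parse tree:
Each of the 8 symbol leaves contributes 0 ε-transitions.
  x | y → 4 ε-transitions
  zx(x | y) → 6 ε-transitions
  (zx(x | y))* → 10 ε-transitions
  y | z → 4 ε-transitions
  y(zx(x | y))*x(y | z) → 17 ε-transitions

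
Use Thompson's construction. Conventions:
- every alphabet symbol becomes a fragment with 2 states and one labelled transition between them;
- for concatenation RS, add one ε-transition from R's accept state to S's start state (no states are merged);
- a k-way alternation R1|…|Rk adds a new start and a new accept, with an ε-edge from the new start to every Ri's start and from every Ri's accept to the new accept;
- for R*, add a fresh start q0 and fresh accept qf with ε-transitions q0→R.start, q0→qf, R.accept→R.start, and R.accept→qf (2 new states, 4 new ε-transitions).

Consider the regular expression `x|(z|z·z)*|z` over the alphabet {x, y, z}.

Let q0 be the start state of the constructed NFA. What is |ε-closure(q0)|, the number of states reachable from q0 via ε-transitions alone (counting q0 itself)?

Work bottom-up. For each fragment F, track |ε-closure(F.start)| and whether F's accept lies in that closure (i.e. whether F accepts ε). A single-symbol fragment has closure size 1 and does not accept ε.
  z·z → C equals the left operand's closure size = 1 (its accept is not ε-reachable, so the closure stops there)
  z|z·z → new start ε-reaches every alternative's start; none of them accept ε, so the new accept is not reached: C = 1 + 1 + 1 = 3
  (z|z·z)* → C = 1 (new start) + 3 (body) + 1 (new accept) = 5
  x|(z|z·z)*|z → C = 1 (new start) + (1 + 5 + 1) + 1 (new accept, since some branch ε-reaches its own accept) = 9

9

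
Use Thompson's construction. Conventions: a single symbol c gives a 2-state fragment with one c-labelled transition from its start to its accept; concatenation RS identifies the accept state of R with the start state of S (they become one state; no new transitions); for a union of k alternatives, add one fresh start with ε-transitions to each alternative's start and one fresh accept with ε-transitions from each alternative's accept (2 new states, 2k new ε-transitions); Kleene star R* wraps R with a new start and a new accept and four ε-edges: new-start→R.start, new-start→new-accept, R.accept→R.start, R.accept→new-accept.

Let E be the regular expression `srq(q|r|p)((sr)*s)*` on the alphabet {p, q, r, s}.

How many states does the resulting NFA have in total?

Bottom-up over the parse tree:
Each of the 9 symbol leaves contributes a 2-state fragment.
  q|r|p = 8 states
  sr = 3 states
  (sr)* = 5 states
  (sr)*s = 6 states
  ((sr)*s)* = 8 states
  srq(q|r|p)((sr)*s)* = 18 states

18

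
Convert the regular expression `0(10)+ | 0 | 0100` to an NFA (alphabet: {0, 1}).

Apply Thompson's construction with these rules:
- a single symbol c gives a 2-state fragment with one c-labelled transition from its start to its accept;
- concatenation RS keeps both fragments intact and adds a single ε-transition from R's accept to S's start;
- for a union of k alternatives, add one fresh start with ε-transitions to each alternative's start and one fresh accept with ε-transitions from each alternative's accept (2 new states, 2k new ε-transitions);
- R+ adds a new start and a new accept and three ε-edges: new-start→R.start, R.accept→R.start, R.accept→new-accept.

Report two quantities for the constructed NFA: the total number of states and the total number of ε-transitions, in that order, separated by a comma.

20, 14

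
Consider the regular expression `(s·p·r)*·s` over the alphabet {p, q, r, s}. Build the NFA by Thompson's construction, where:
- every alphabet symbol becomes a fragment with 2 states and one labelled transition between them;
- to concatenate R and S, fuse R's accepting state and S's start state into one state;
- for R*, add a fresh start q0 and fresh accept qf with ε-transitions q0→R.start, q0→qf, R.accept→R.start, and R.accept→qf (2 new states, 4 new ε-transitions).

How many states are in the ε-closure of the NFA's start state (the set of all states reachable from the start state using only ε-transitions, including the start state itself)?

3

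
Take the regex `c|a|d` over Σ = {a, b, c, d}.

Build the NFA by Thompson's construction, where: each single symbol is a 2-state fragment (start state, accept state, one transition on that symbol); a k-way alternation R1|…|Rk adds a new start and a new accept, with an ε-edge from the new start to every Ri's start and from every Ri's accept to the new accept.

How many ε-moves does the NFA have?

6

Per subexpression:
Each of the 3 symbol leaves contributes 0 ε-transitions.
  c|a|d → 6 ε-transitions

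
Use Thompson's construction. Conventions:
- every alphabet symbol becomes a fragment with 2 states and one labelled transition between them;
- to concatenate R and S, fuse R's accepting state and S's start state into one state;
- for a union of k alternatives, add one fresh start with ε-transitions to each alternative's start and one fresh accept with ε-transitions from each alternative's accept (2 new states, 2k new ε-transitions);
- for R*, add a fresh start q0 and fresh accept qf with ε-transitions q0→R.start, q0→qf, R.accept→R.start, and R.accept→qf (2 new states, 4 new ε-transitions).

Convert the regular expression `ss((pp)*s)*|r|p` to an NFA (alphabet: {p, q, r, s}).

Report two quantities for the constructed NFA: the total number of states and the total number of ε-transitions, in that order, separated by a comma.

16, 14

Bottom-up over the parse tree:
Each of the 7 symbol leaves contributes 2 states and 0 ε-transitions.
  pp — 3 states, 0 ε-transitions
  (pp)* — 5 states, 4 ε-transitions
  (pp)*s — 6 states, 4 ε-transitions
  ((pp)*s)* — 8 states, 8 ε-transitions
  ss((pp)*s)* — 10 states, 8 ε-transitions
  ss((pp)*s)*|r|p — 16 states, 14 ε-transitions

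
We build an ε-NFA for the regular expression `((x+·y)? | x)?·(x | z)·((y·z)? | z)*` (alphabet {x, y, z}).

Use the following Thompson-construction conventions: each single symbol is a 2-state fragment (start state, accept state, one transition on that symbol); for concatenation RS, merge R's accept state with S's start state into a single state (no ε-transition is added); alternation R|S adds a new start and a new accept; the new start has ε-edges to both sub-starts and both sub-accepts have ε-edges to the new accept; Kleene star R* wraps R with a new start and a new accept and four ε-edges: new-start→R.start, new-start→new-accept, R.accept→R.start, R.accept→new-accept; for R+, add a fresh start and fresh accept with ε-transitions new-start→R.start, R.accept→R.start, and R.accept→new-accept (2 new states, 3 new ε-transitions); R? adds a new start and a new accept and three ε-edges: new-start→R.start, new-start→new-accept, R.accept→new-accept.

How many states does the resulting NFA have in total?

Building bottom-up:
Each of the 8 symbol leaves contributes a 2-state fragment.
  x+ → 4 states
  x+·y → 5 states
  (x+·y)? → 7 states
  (x+·y)? | x → 11 states
  ((x+·y)? | x)? → 13 states
  x | z → 6 states
  y·z → 3 states
  (y·z)? → 5 states
  (y·z)? | z → 9 states
  ((y·z)? | z)* → 11 states
  ((x+·y)? | x)?·(x | z)·((y·z)? | z)* → 28 states

28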